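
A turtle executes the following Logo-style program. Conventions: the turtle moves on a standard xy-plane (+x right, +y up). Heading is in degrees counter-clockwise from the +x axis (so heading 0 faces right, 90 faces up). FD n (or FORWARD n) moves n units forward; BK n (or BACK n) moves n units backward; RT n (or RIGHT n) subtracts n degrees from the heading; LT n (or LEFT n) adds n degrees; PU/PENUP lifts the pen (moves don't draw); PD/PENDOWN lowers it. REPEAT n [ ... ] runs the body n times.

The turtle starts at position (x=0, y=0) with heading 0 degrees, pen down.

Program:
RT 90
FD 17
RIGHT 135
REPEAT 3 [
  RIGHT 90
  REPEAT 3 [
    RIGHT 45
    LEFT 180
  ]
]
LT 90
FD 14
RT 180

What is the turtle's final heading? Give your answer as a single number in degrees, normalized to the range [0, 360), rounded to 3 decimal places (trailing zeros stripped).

Answer: 270

Derivation:
Executing turtle program step by step:
Start: pos=(0,0), heading=0, pen down
RT 90: heading 0 -> 270
FD 17: (0,0) -> (0,-17) [heading=270, draw]
RT 135: heading 270 -> 135
REPEAT 3 [
  -- iteration 1/3 --
  RT 90: heading 135 -> 45
  REPEAT 3 [
    -- iteration 1/3 --
    RT 45: heading 45 -> 0
    LT 180: heading 0 -> 180
    -- iteration 2/3 --
    RT 45: heading 180 -> 135
    LT 180: heading 135 -> 315
    -- iteration 3/3 --
    RT 45: heading 315 -> 270
    LT 180: heading 270 -> 90
  ]
  -- iteration 2/3 --
  RT 90: heading 90 -> 0
  REPEAT 3 [
    -- iteration 1/3 --
    RT 45: heading 0 -> 315
    LT 180: heading 315 -> 135
    -- iteration 2/3 --
    RT 45: heading 135 -> 90
    LT 180: heading 90 -> 270
    -- iteration 3/3 --
    RT 45: heading 270 -> 225
    LT 180: heading 225 -> 45
  ]
  -- iteration 3/3 --
  RT 90: heading 45 -> 315
  REPEAT 3 [
    -- iteration 1/3 --
    RT 45: heading 315 -> 270
    LT 180: heading 270 -> 90
    -- iteration 2/3 --
    RT 45: heading 90 -> 45
    LT 180: heading 45 -> 225
    -- iteration 3/3 --
    RT 45: heading 225 -> 180
    LT 180: heading 180 -> 0
  ]
]
LT 90: heading 0 -> 90
FD 14: (0,-17) -> (0,-3) [heading=90, draw]
RT 180: heading 90 -> 270
Final: pos=(0,-3), heading=270, 2 segment(s) drawn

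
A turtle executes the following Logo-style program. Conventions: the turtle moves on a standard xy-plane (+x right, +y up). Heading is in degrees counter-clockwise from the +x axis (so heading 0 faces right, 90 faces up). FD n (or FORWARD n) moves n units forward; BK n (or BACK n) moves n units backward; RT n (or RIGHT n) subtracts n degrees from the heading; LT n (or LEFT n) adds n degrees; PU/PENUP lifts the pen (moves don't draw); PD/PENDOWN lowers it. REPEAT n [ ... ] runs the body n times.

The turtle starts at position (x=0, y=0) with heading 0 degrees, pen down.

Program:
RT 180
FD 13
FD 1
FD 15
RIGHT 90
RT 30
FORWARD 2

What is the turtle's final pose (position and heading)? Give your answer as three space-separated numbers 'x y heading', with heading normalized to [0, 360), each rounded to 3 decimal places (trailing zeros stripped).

Answer: -28 1.732 60

Derivation:
Executing turtle program step by step:
Start: pos=(0,0), heading=0, pen down
RT 180: heading 0 -> 180
FD 13: (0,0) -> (-13,0) [heading=180, draw]
FD 1: (-13,0) -> (-14,0) [heading=180, draw]
FD 15: (-14,0) -> (-29,0) [heading=180, draw]
RT 90: heading 180 -> 90
RT 30: heading 90 -> 60
FD 2: (-29,0) -> (-28,1.732) [heading=60, draw]
Final: pos=(-28,1.732), heading=60, 4 segment(s) drawn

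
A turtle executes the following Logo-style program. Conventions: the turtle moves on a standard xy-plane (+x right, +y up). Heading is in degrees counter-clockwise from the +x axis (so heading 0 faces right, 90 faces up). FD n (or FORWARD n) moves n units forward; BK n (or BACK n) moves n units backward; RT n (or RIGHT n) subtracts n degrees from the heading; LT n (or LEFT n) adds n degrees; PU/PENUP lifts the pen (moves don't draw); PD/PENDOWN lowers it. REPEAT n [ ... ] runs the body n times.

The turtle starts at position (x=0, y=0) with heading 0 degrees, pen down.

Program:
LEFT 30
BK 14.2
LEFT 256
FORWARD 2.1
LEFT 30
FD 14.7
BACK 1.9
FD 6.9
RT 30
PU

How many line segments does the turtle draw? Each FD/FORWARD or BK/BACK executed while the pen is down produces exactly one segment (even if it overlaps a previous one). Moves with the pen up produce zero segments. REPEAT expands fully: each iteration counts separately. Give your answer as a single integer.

Answer: 5

Derivation:
Executing turtle program step by step:
Start: pos=(0,0), heading=0, pen down
LT 30: heading 0 -> 30
BK 14.2: (0,0) -> (-12.298,-7.1) [heading=30, draw]
LT 256: heading 30 -> 286
FD 2.1: (-12.298,-7.1) -> (-11.719,-9.119) [heading=286, draw]
LT 30: heading 286 -> 316
FD 14.7: (-11.719,-9.119) -> (-1.144,-19.33) [heading=316, draw]
BK 1.9: (-1.144,-19.33) -> (-2.511,-18.01) [heading=316, draw]
FD 6.9: (-2.511,-18.01) -> (2.452,-22.803) [heading=316, draw]
RT 30: heading 316 -> 286
PU: pen up
Final: pos=(2.452,-22.803), heading=286, 5 segment(s) drawn
Segments drawn: 5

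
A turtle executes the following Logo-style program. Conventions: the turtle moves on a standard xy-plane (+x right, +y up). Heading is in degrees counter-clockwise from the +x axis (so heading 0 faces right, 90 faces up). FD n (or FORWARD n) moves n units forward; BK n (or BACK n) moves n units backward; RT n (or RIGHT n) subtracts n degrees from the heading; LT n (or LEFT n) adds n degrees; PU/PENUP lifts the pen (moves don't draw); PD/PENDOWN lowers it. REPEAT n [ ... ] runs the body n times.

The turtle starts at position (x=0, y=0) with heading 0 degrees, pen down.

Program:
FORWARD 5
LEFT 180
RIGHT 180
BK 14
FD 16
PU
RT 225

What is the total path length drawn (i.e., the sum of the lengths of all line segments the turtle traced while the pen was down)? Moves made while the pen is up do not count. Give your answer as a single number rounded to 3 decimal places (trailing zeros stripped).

Answer: 35

Derivation:
Executing turtle program step by step:
Start: pos=(0,0), heading=0, pen down
FD 5: (0,0) -> (5,0) [heading=0, draw]
LT 180: heading 0 -> 180
RT 180: heading 180 -> 0
BK 14: (5,0) -> (-9,0) [heading=0, draw]
FD 16: (-9,0) -> (7,0) [heading=0, draw]
PU: pen up
RT 225: heading 0 -> 135
Final: pos=(7,0), heading=135, 3 segment(s) drawn

Segment lengths:
  seg 1: (0,0) -> (5,0), length = 5
  seg 2: (5,0) -> (-9,0), length = 14
  seg 3: (-9,0) -> (7,0), length = 16
Total = 35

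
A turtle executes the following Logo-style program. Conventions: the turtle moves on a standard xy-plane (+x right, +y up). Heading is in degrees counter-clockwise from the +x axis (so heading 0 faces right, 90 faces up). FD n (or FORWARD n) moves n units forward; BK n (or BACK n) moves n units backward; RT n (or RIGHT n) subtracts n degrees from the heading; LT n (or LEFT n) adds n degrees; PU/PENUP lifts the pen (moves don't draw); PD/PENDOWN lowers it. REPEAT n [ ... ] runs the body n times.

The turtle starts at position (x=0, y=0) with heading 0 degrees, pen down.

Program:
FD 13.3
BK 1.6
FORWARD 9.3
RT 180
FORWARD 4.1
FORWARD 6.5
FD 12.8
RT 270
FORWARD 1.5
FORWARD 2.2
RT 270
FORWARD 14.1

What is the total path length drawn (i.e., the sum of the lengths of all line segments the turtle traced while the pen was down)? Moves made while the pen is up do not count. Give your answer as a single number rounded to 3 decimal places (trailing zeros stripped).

Executing turtle program step by step:
Start: pos=(0,0), heading=0, pen down
FD 13.3: (0,0) -> (13.3,0) [heading=0, draw]
BK 1.6: (13.3,0) -> (11.7,0) [heading=0, draw]
FD 9.3: (11.7,0) -> (21,0) [heading=0, draw]
RT 180: heading 0 -> 180
FD 4.1: (21,0) -> (16.9,0) [heading=180, draw]
FD 6.5: (16.9,0) -> (10.4,0) [heading=180, draw]
FD 12.8: (10.4,0) -> (-2.4,0) [heading=180, draw]
RT 270: heading 180 -> 270
FD 1.5: (-2.4,0) -> (-2.4,-1.5) [heading=270, draw]
FD 2.2: (-2.4,-1.5) -> (-2.4,-3.7) [heading=270, draw]
RT 270: heading 270 -> 0
FD 14.1: (-2.4,-3.7) -> (11.7,-3.7) [heading=0, draw]
Final: pos=(11.7,-3.7), heading=0, 9 segment(s) drawn

Segment lengths:
  seg 1: (0,0) -> (13.3,0), length = 13.3
  seg 2: (13.3,0) -> (11.7,0), length = 1.6
  seg 3: (11.7,0) -> (21,0), length = 9.3
  seg 4: (21,0) -> (16.9,0), length = 4.1
  seg 5: (16.9,0) -> (10.4,0), length = 6.5
  seg 6: (10.4,0) -> (-2.4,0), length = 12.8
  seg 7: (-2.4,0) -> (-2.4,-1.5), length = 1.5
  seg 8: (-2.4,-1.5) -> (-2.4,-3.7), length = 2.2
  seg 9: (-2.4,-3.7) -> (11.7,-3.7), length = 14.1
Total = 65.4

Answer: 65.4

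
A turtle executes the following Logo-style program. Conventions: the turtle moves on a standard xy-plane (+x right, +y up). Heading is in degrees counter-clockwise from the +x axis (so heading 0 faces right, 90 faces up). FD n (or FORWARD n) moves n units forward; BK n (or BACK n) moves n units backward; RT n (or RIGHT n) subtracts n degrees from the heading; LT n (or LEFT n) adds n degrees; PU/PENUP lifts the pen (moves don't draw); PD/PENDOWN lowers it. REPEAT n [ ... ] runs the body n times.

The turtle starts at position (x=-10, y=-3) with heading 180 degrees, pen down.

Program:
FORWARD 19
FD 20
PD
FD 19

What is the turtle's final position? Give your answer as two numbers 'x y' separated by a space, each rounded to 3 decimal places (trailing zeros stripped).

Executing turtle program step by step:
Start: pos=(-10,-3), heading=180, pen down
FD 19: (-10,-3) -> (-29,-3) [heading=180, draw]
FD 20: (-29,-3) -> (-49,-3) [heading=180, draw]
PD: pen down
FD 19: (-49,-3) -> (-68,-3) [heading=180, draw]
Final: pos=(-68,-3), heading=180, 3 segment(s) drawn

Answer: -68 -3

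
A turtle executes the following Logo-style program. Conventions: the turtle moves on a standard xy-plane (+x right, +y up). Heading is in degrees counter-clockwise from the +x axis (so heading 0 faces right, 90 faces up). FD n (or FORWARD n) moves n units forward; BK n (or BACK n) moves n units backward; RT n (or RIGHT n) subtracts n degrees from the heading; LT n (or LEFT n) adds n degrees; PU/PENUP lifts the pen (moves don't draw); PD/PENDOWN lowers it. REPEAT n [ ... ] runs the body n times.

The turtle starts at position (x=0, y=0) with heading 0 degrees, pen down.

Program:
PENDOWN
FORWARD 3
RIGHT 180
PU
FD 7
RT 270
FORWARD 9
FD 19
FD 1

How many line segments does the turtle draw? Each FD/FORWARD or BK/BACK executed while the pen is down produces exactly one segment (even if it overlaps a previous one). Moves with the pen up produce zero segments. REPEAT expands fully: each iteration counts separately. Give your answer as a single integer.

Executing turtle program step by step:
Start: pos=(0,0), heading=0, pen down
PD: pen down
FD 3: (0,0) -> (3,0) [heading=0, draw]
RT 180: heading 0 -> 180
PU: pen up
FD 7: (3,0) -> (-4,0) [heading=180, move]
RT 270: heading 180 -> 270
FD 9: (-4,0) -> (-4,-9) [heading=270, move]
FD 19: (-4,-9) -> (-4,-28) [heading=270, move]
FD 1: (-4,-28) -> (-4,-29) [heading=270, move]
Final: pos=(-4,-29), heading=270, 1 segment(s) drawn
Segments drawn: 1

Answer: 1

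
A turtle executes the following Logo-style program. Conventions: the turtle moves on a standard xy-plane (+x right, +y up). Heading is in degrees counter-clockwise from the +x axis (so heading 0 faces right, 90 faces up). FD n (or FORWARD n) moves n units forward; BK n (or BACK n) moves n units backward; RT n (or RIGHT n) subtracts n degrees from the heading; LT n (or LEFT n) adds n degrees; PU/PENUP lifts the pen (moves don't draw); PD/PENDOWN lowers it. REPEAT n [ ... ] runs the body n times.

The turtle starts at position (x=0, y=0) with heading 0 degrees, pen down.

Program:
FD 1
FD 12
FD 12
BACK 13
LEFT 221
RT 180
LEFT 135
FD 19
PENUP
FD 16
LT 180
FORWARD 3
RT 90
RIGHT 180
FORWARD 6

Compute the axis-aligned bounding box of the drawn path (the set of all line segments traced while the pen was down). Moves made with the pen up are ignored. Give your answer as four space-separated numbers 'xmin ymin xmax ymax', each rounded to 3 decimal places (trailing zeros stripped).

Answer: -6.954 0 25 1.325

Derivation:
Executing turtle program step by step:
Start: pos=(0,0), heading=0, pen down
FD 1: (0,0) -> (1,0) [heading=0, draw]
FD 12: (1,0) -> (13,0) [heading=0, draw]
FD 12: (13,0) -> (25,0) [heading=0, draw]
BK 13: (25,0) -> (12,0) [heading=0, draw]
LT 221: heading 0 -> 221
RT 180: heading 221 -> 41
LT 135: heading 41 -> 176
FD 19: (12,0) -> (-6.954,1.325) [heading=176, draw]
PU: pen up
FD 16: (-6.954,1.325) -> (-22.915,2.441) [heading=176, move]
LT 180: heading 176 -> 356
FD 3: (-22.915,2.441) -> (-19.922,2.232) [heading=356, move]
RT 90: heading 356 -> 266
RT 180: heading 266 -> 86
FD 6: (-19.922,2.232) -> (-19.504,8.218) [heading=86, move]
Final: pos=(-19.504,8.218), heading=86, 5 segment(s) drawn

Segment endpoints: x in {-6.954, 0, 1, 12, 13, 25}, y in {0, 1.325}
xmin=-6.954, ymin=0, xmax=25, ymax=1.325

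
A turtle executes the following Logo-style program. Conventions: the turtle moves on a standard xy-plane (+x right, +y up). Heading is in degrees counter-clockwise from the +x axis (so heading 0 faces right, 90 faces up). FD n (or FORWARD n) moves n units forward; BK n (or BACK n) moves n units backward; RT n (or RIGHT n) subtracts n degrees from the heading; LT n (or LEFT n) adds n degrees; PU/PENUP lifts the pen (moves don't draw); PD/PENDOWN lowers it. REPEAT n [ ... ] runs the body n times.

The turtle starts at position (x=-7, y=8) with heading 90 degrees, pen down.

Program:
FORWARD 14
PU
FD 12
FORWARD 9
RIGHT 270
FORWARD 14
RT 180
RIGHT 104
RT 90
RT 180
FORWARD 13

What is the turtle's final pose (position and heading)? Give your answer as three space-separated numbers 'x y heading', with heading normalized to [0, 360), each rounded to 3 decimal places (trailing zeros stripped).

Answer: -8.386 39.855 346

Derivation:
Executing turtle program step by step:
Start: pos=(-7,8), heading=90, pen down
FD 14: (-7,8) -> (-7,22) [heading=90, draw]
PU: pen up
FD 12: (-7,22) -> (-7,34) [heading=90, move]
FD 9: (-7,34) -> (-7,43) [heading=90, move]
RT 270: heading 90 -> 180
FD 14: (-7,43) -> (-21,43) [heading=180, move]
RT 180: heading 180 -> 0
RT 104: heading 0 -> 256
RT 90: heading 256 -> 166
RT 180: heading 166 -> 346
FD 13: (-21,43) -> (-8.386,39.855) [heading=346, move]
Final: pos=(-8.386,39.855), heading=346, 1 segment(s) drawn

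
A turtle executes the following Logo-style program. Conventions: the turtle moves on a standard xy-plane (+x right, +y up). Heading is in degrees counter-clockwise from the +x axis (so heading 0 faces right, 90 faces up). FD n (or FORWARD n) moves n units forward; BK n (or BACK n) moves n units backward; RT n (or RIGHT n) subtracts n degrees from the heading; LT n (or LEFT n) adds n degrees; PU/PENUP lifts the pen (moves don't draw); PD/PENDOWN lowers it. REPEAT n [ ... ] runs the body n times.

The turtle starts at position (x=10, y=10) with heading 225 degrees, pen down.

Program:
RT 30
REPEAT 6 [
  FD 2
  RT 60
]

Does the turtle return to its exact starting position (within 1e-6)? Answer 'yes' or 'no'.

Executing turtle program step by step:
Start: pos=(10,10), heading=225, pen down
RT 30: heading 225 -> 195
REPEAT 6 [
  -- iteration 1/6 --
  FD 2: (10,10) -> (8.068,9.482) [heading=195, draw]
  RT 60: heading 195 -> 135
  -- iteration 2/6 --
  FD 2: (8.068,9.482) -> (6.654,10.897) [heading=135, draw]
  RT 60: heading 135 -> 75
  -- iteration 3/6 --
  FD 2: (6.654,10.897) -> (7.172,12.828) [heading=75, draw]
  RT 60: heading 75 -> 15
  -- iteration 4/6 --
  FD 2: (7.172,12.828) -> (9.103,13.346) [heading=15, draw]
  RT 60: heading 15 -> 315
  -- iteration 5/6 --
  FD 2: (9.103,13.346) -> (10.518,11.932) [heading=315, draw]
  RT 60: heading 315 -> 255
  -- iteration 6/6 --
  FD 2: (10.518,11.932) -> (10,10) [heading=255, draw]
  RT 60: heading 255 -> 195
]
Final: pos=(10,10), heading=195, 6 segment(s) drawn

Start position: (10, 10)
Final position: (10, 10)
Distance = 0; < 1e-6 -> CLOSED

Answer: yes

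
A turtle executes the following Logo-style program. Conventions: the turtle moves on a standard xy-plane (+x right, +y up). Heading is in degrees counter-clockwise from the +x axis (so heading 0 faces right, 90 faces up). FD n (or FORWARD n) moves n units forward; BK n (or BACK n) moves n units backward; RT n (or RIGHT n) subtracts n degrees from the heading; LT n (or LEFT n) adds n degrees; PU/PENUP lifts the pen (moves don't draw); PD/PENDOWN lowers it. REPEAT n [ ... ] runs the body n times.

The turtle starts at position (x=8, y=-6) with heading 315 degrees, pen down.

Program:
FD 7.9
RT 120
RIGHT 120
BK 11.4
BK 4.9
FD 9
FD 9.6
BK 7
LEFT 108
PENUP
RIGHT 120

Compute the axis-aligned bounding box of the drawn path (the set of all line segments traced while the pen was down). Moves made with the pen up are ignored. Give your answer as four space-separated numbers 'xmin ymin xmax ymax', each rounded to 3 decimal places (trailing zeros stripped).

Answer: 8 -27.331 14.181 -6

Derivation:
Executing turtle program step by step:
Start: pos=(8,-6), heading=315, pen down
FD 7.9: (8,-6) -> (13.586,-11.586) [heading=315, draw]
RT 120: heading 315 -> 195
RT 120: heading 195 -> 75
BK 11.4: (13.586,-11.586) -> (10.636,-22.598) [heading=75, draw]
BK 4.9: (10.636,-22.598) -> (9.367,-27.331) [heading=75, draw]
FD 9: (9.367,-27.331) -> (11.697,-18.637) [heading=75, draw]
FD 9.6: (11.697,-18.637) -> (14.181,-9.365) [heading=75, draw]
BK 7: (14.181,-9.365) -> (12.37,-16.126) [heading=75, draw]
LT 108: heading 75 -> 183
PU: pen up
RT 120: heading 183 -> 63
Final: pos=(12.37,-16.126), heading=63, 6 segment(s) drawn

Segment endpoints: x in {8, 9.367, 10.636, 11.697, 12.37, 13.586, 14.181}, y in {-27.331, -22.598, -18.637, -16.126, -11.586, -9.365, -6}
xmin=8, ymin=-27.331, xmax=14.181, ymax=-6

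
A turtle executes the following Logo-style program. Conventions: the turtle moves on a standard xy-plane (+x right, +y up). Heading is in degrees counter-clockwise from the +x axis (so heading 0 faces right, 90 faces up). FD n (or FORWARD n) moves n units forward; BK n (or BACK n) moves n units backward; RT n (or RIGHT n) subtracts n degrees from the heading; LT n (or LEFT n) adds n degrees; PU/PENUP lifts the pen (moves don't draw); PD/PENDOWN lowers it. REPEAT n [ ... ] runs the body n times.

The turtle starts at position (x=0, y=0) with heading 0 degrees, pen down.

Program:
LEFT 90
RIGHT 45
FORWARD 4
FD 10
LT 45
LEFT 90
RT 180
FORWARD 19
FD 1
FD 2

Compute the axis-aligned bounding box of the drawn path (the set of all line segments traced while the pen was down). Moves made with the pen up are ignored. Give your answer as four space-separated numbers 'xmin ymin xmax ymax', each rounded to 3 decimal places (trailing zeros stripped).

Executing turtle program step by step:
Start: pos=(0,0), heading=0, pen down
LT 90: heading 0 -> 90
RT 45: heading 90 -> 45
FD 4: (0,0) -> (2.828,2.828) [heading=45, draw]
FD 10: (2.828,2.828) -> (9.899,9.899) [heading=45, draw]
LT 45: heading 45 -> 90
LT 90: heading 90 -> 180
RT 180: heading 180 -> 0
FD 19: (9.899,9.899) -> (28.899,9.899) [heading=0, draw]
FD 1: (28.899,9.899) -> (29.899,9.899) [heading=0, draw]
FD 2: (29.899,9.899) -> (31.899,9.899) [heading=0, draw]
Final: pos=(31.899,9.899), heading=0, 5 segment(s) drawn

Segment endpoints: x in {0, 2.828, 9.899, 28.899, 29.899, 31.899}, y in {0, 2.828, 9.899}
xmin=0, ymin=0, xmax=31.899, ymax=9.899

Answer: 0 0 31.899 9.899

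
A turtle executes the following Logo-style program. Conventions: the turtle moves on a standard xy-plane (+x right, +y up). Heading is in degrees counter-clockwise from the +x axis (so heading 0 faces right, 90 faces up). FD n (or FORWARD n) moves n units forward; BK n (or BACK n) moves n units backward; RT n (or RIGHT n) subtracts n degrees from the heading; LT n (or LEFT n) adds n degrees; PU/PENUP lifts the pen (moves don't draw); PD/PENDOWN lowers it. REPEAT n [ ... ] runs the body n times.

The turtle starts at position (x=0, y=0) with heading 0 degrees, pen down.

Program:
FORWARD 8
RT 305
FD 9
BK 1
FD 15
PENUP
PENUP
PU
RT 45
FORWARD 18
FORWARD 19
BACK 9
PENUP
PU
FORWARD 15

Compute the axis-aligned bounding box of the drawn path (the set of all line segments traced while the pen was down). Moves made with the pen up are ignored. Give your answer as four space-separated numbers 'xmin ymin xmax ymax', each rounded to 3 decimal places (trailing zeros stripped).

Executing turtle program step by step:
Start: pos=(0,0), heading=0, pen down
FD 8: (0,0) -> (8,0) [heading=0, draw]
RT 305: heading 0 -> 55
FD 9: (8,0) -> (13.162,7.372) [heading=55, draw]
BK 1: (13.162,7.372) -> (12.589,6.553) [heading=55, draw]
FD 15: (12.589,6.553) -> (21.192,18.84) [heading=55, draw]
PU: pen up
PU: pen up
PU: pen up
RT 45: heading 55 -> 10
FD 18: (21.192,18.84) -> (38.919,21.966) [heading=10, move]
FD 19: (38.919,21.966) -> (57.63,25.265) [heading=10, move]
BK 9: (57.63,25.265) -> (48.767,23.703) [heading=10, move]
PU: pen up
PU: pen up
FD 15: (48.767,23.703) -> (63.539,26.307) [heading=10, move]
Final: pos=(63.539,26.307), heading=10, 4 segment(s) drawn

Segment endpoints: x in {0, 8, 12.589, 13.162, 21.192}, y in {0, 6.553, 7.372, 18.84}
xmin=0, ymin=0, xmax=21.192, ymax=18.84

Answer: 0 0 21.192 18.84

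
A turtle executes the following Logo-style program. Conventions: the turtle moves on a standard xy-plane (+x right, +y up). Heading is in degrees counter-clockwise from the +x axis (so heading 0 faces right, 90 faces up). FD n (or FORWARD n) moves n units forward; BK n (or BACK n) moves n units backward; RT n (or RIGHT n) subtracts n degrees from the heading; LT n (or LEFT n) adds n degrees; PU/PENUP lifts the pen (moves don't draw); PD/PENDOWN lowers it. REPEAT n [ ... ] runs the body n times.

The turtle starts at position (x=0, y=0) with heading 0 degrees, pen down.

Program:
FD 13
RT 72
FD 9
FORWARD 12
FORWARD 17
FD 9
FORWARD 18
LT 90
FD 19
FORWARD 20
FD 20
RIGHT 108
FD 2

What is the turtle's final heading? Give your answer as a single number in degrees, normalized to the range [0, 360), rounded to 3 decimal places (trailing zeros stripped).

Answer: 270

Derivation:
Executing turtle program step by step:
Start: pos=(0,0), heading=0, pen down
FD 13: (0,0) -> (13,0) [heading=0, draw]
RT 72: heading 0 -> 288
FD 9: (13,0) -> (15.781,-8.56) [heading=288, draw]
FD 12: (15.781,-8.56) -> (19.489,-19.972) [heading=288, draw]
FD 17: (19.489,-19.972) -> (24.743,-36.14) [heading=288, draw]
FD 9: (24.743,-36.14) -> (27.524,-44.7) [heading=288, draw]
FD 18: (27.524,-44.7) -> (33.086,-61.819) [heading=288, draw]
LT 90: heading 288 -> 18
FD 19: (33.086,-61.819) -> (51.156,-55.947) [heading=18, draw]
FD 20: (51.156,-55.947) -> (70.177,-49.767) [heading=18, draw]
FD 20: (70.177,-49.767) -> (89.198,-43.587) [heading=18, draw]
RT 108: heading 18 -> 270
FD 2: (89.198,-43.587) -> (89.198,-45.587) [heading=270, draw]
Final: pos=(89.198,-45.587), heading=270, 10 segment(s) drawn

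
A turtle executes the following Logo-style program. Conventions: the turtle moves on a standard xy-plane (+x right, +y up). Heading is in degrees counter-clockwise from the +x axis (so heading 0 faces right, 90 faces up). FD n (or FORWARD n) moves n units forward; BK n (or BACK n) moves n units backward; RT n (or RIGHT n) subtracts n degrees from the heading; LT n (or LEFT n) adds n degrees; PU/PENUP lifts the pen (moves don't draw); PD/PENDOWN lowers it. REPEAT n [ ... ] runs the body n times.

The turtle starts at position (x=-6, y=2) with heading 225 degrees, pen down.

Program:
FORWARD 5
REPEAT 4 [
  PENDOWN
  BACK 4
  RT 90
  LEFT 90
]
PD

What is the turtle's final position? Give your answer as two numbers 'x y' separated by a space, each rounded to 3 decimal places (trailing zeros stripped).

Executing turtle program step by step:
Start: pos=(-6,2), heading=225, pen down
FD 5: (-6,2) -> (-9.536,-1.536) [heading=225, draw]
REPEAT 4 [
  -- iteration 1/4 --
  PD: pen down
  BK 4: (-9.536,-1.536) -> (-6.707,1.293) [heading=225, draw]
  RT 90: heading 225 -> 135
  LT 90: heading 135 -> 225
  -- iteration 2/4 --
  PD: pen down
  BK 4: (-6.707,1.293) -> (-3.879,4.121) [heading=225, draw]
  RT 90: heading 225 -> 135
  LT 90: heading 135 -> 225
  -- iteration 3/4 --
  PD: pen down
  BK 4: (-3.879,4.121) -> (-1.05,6.95) [heading=225, draw]
  RT 90: heading 225 -> 135
  LT 90: heading 135 -> 225
  -- iteration 4/4 --
  PD: pen down
  BK 4: (-1.05,6.95) -> (1.778,9.778) [heading=225, draw]
  RT 90: heading 225 -> 135
  LT 90: heading 135 -> 225
]
PD: pen down
Final: pos=(1.778,9.778), heading=225, 5 segment(s) drawn

Answer: 1.778 9.778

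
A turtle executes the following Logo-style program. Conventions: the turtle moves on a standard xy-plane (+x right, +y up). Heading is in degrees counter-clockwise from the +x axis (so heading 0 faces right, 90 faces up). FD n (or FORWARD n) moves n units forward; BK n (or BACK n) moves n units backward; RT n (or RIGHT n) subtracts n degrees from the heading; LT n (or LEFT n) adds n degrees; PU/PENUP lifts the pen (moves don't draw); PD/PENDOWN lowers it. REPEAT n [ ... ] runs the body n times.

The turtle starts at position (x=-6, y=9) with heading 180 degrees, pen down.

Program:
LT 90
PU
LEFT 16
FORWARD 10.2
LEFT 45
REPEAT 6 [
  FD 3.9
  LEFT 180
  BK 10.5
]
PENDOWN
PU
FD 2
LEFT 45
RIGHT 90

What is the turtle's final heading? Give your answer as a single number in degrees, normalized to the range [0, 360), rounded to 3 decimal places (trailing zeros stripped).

Executing turtle program step by step:
Start: pos=(-6,9), heading=180, pen down
LT 90: heading 180 -> 270
PU: pen up
LT 16: heading 270 -> 286
FD 10.2: (-6,9) -> (-3.188,-0.805) [heading=286, move]
LT 45: heading 286 -> 331
REPEAT 6 [
  -- iteration 1/6 --
  FD 3.9: (-3.188,-0.805) -> (0.223,-2.696) [heading=331, move]
  LT 180: heading 331 -> 151
  BK 10.5: (0.223,-2.696) -> (9.406,-7.786) [heading=151, move]
  -- iteration 2/6 --
  FD 3.9: (9.406,-7.786) -> (5.995,-5.895) [heading=151, move]
  LT 180: heading 151 -> 331
  BK 10.5: (5.995,-5.895) -> (-3.188,-0.805) [heading=331, move]
  -- iteration 3/6 --
  FD 3.9: (-3.188,-0.805) -> (0.223,-2.696) [heading=331, move]
  LT 180: heading 331 -> 151
  BK 10.5: (0.223,-2.696) -> (9.406,-7.786) [heading=151, move]
  -- iteration 4/6 --
  FD 3.9: (9.406,-7.786) -> (5.995,-5.895) [heading=151, move]
  LT 180: heading 151 -> 331
  BK 10.5: (5.995,-5.895) -> (-3.188,-0.805) [heading=331, move]
  -- iteration 5/6 --
  FD 3.9: (-3.188,-0.805) -> (0.223,-2.696) [heading=331, move]
  LT 180: heading 331 -> 151
  BK 10.5: (0.223,-2.696) -> (9.406,-7.786) [heading=151, move]
  -- iteration 6/6 --
  FD 3.9: (9.406,-7.786) -> (5.995,-5.895) [heading=151, move]
  LT 180: heading 151 -> 331
  BK 10.5: (5.995,-5.895) -> (-3.188,-0.805) [heading=331, move]
]
PD: pen down
PU: pen up
FD 2: (-3.188,-0.805) -> (-1.439,-1.774) [heading=331, move]
LT 45: heading 331 -> 16
RT 90: heading 16 -> 286
Final: pos=(-1.439,-1.774), heading=286, 0 segment(s) drawn

Answer: 286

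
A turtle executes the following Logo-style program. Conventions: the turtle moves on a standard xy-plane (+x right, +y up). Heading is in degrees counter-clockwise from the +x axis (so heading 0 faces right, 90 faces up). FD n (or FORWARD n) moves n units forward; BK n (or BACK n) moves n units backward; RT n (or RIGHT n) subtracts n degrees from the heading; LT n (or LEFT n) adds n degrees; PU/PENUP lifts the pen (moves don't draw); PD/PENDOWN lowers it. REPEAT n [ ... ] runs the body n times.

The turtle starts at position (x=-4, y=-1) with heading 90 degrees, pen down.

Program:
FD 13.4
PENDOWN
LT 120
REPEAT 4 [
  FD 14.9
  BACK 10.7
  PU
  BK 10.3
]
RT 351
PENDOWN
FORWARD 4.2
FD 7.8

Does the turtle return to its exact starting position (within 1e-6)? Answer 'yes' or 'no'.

Answer: no

Derivation:
Executing turtle program step by step:
Start: pos=(-4,-1), heading=90, pen down
FD 13.4: (-4,-1) -> (-4,12.4) [heading=90, draw]
PD: pen down
LT 120: heading 90 -> 210
REPEAT 4 [
  -- iteration 1/4 --
  FD 14.9: (-4,12.4) -> (-16.904,4.95) [heading=210, draw]
  BK 10.7: (-16.904,4.95) -> (-7.637,10.3) [heading=210, draw]
  PU: pen up
  BK 10.3: (-7.637,10.3) -> (1.283,15.45) [heading=210, move]
  -- iteration 2/4 --
  FD 14.9: (1.283,15.45) -> (-11.621,8) [heading=210, move]
  BK 10.7: (-11.621,8) -> (-2.355,13.35) [heading=210, move]
  PU: pen up
  BK 10.3: (-2.355,13.35) -> (6.566,18.5) [heading=210, move]
  -- iteration 3/4 --
  FD 14.9: (6.566,18.5) -> (-6.338,11.05) [heading=210, move]
  BK 10.7: (-6.338,11.05) -> (2.928,16.4) [heading=210, move]
  PU: pen up
  BK 10.3: (2.928,16.4) -> (11.848,21.55) [heading=210, move]
  -- iteration 4/4 --
  FD 14.9: (11.848,21.55) -> (-1.056,14.1) [heading=210, move]
  BK 10.7: (-1.056,14.1) -> (8.211,19.45) [heading=210, move]
  PU: pen up
  BK 10.3: (8.211,19.45) -> (17.131,24.6) [heading=210, move]
]
RT 351: heading 210 -> 219
PD: pen down
FD 4.2: (17.131,24.6) -> (13.867,21.957) [heading=219, draw]
FD 7.8: (13.867,21.957) -> (7.805,17.048) [heading=219, draw]
Final: pos=(7.805,17.048), heading=219, 5 segment(s) drawn

Start position: (-4, -1)
Final position: (7.805, 17.048)
Distance = 21.566; >= 1e-6 -> NOT closed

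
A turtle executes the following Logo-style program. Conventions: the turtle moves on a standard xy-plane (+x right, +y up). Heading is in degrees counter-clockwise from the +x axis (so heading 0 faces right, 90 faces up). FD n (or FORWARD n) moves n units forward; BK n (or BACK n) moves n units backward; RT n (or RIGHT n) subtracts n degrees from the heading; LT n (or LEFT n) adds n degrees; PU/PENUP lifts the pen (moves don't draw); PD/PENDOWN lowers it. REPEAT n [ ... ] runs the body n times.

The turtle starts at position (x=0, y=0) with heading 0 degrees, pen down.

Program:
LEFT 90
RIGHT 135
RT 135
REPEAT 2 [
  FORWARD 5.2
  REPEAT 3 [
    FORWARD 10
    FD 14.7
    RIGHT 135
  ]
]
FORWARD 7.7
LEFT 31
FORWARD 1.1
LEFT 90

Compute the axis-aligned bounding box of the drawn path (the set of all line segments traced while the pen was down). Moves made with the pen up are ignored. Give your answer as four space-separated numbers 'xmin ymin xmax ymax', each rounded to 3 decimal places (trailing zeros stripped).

Answer: -33.577 -7.234 0 17.466

Derivation:
Executing turtle program step by step:
Start: pos=(0,0), heading=0, pen down
LT 90: heading 0 -> 90
RT 135: heading 90 -> 315
RT 135: heading 315 -> 180
REPEAT 2 [
  -- iteration 1/2 --
  FD 5.2: (0,0) -> (-5.2,0) [heading=180, draw]
  REPEAT 3 [
    -- iteration 1/3 --
    FD 10: (-5.2,0) -> (-15.2,0) [heading=180, draw]
    FD 14.7: (-15.2,0) -> (-29.9,0) [heading=180, draw]
    RT 135: heading 180 -> 45
    -- iteration 2/3 --
    FD 10: (-29.9,0) -> (-22.829,7.071) [heading=45, draw]
    FD 14.7: (-22.829,7.071) -> (-12.434,17.466) [heading=45, draw]
    RT 135: heading 45 -> 270
    -- iteration 3/3 --
    FD 10: (-12.434,17.466) -> (-12.434,7.466) [heading=270, draw]
    FD 14.7: (-12.434,7.466) -> (-12.434,-7.234) [heading=270, draw]
    RT 135: heading 270 -> 135
  ]
  -- iteration 2/2 --
  FD 5.2: (-12.434,-7.234) -> (-16.111,-3.558) [heading=135, draw]
  REPEAT 3 [
    -- iteration 1/3 --
    FD 10: (-16.111,-3.558) -> (-23.182,3.514) [heading=135, draw]
    FD 14.7: (-23.182,3.514) -> (-33.577,13.908) [heading=135, draw]
    RT 135: heading 135 -> 0
    -- iteration 2/3 --
    FD 10: (-33.577,13.908) -> (-23.577,13.908) [heading=0, draw]
    FD 14.7: (-23.577,13.908) -> (-8.877,13.908) [heading=0, draw]
    RT 135: heading 0 -> 225
    -- iteration 3/3 --
    FD 10: (-8.877,13.908) -> (-15.948,6.837) [heading=225, draw]
    FD 14.7: (-15.948,6.837) -> (-26.342,-3.558) [heading=225, draw]
    RT 135: heading 225 -> 90
  ]
]
FD 7.7: (-26.342,-3.558) -> (-26.342,4.142) [heading=90, draw]
LT 31: heading 90 -> 121
FD 1.1: (-26.342,4.142) -> (-26.909,5.085) [heading=121, draw]
LT 90: heading 121 -> 211
Final: pos=(-26.909,5.085), heading=211, 16 segment(s) drawn

Segment endpoints: x in {-33.577, -29.9, -26.909, -26.342, -26.342, -23.577, -23.182, -22.829, -16.111, -15.948, -15.2, -12.434, -12.434, -12.434, -8.877, -5.2, 0}, y in {-7.234, -3.558, -3.558, 0, 0, 0, 0, 3.514, 4.142, 5.085, 6.837, 7.071, 7.466, 13.908, 13.908, 13.908, 17.466}
xmin=-33.577, ymin=-7.234, xmax=0, ymax=17.466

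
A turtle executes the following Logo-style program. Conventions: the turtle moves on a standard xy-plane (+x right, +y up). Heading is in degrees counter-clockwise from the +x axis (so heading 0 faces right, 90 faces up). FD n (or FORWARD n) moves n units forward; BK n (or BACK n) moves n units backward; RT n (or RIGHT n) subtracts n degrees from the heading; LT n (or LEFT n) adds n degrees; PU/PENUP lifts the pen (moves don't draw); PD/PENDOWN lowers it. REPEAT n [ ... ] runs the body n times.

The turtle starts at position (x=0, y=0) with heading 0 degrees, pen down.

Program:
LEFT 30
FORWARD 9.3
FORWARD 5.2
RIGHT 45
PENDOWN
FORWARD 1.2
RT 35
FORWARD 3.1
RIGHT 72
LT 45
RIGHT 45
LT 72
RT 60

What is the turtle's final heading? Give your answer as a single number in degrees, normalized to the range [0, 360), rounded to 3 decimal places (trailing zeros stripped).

Executing turtle program step by step:
Start: pos=(0,0), heading=0, pen down
LT 30: heading 0 -> 30
FD 9.3: (0,0) -> (8.054,4.65) [heading=30, draw]
FD 5.2: (8.054,4.65) -> (12.557,7.25) [heading=30, draw]
RT 45: heading 30 -> 345
PD: pen down
FD 1.2: (12.557,7.25) -> (13.716,6.939) [heading=345, draw]
RT 35: heading 345 -> 310
FD 3.1: (13.716,6.939) -> (15.709,4.565) [heading=310, draw]
RT 72: heading 310 -> 238
LT 45: heading 238 -> 283
RT 45: heading 283 -> 238
LT 72: heading 238 -> 310
RT 60: heading 310 -> 250
Final: pos=(15.709,4.565), heading=250, 4 segment(s) drawn

Answer: 250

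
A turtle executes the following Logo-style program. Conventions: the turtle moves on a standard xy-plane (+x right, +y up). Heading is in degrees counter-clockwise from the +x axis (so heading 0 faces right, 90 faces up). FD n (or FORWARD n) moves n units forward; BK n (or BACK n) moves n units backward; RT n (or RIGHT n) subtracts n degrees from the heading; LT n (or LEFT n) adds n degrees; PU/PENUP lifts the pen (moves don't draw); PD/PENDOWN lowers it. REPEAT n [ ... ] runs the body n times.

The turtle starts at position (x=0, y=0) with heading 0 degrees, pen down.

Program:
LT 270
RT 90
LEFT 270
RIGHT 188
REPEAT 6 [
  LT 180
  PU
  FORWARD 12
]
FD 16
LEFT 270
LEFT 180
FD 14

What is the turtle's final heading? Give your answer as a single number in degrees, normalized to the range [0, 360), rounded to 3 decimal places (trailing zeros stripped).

Answer: 352

Derivation:
Executing turtle program step by step:
Start: pos=(0,0), heading=0, pen down
LT 270: heading 0 -> 270
RT 90: heading 270 -> 180
LT 270: heading 180 -> 90
RT 188: heading 90 -> 262
REPEAT 6 [
  -- iteration 1/6 --
  LT 180: heading 262 -> 82
  PU: pen up
  FD 12: (0,0) -> (1.67,11.883) [heading=82, move]
  -- iteration 2/6 --
  LT 180: heading 82 -> 262
  PU: pen up
  FD 12: (1.67,11.883) -> (0,0) [heading=262, move]
  -- iteration 3/6 --
  LT 180: heading 262 -> 82
  PU: pen up
  FD 12: (0,0) -> (1.67,11.883) [heading=82, move]
  -- iteration 4/6 --
  LT 180: heading 82 -> 262
  PU: pen up
  FD 12: (1.67,11.883) -> (0,0) [heading=262, move]
  -- iteration 5/6 --
  LT 180: heading 262 -> 82
  PU: pen up
  FD 12: (0,0) -> (1.67,11.883) [heading=82, move]
  -- iteration 6/6 --
  LT 180: heading 82 -> 262
  PU: pen up
  FD 12: (1.67,11.883) -> (0,0) [heading=262, move]
]
FD 16: (0,0) -> (-2.227,-15.844) [heading=262, move]
LT 270: heading 262 -> 172
LT 180: heading 172 -> 352
FD 14: (-2.227,-15.844) -> (11.637,-17.793) [heading=352, move]
Final: pos=(11.637,-17.793), heading=352, 0 segment(s) drawn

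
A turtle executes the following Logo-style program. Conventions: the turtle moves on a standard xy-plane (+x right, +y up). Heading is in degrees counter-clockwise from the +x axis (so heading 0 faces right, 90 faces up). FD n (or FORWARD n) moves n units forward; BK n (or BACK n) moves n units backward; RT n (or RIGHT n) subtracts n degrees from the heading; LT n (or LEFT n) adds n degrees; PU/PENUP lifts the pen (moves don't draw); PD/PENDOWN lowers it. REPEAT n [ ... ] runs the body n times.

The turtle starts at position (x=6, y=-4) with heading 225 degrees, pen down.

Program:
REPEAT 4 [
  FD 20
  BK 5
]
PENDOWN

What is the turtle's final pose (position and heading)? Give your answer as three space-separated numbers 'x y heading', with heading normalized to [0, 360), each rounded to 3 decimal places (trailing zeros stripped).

Executing turtle program step by step:
Start: pos=(6,-4), heading=225, pen down
REPEAT 4 [
  -- iteration 1/4 --
  FD 20: (6,-4) -> (-8.142,-18.142) [heading=225, draw]
  BK 5: (-8.142,-18.142) -> (-4.607,-14.607) [heading=225, draw]
  -- iteration 2/4 --
  FD 20: (-4.607,-14.607) -> (-18.749,-28.749) [heading=225, draw]
  BK 5: (-18.749,-28.749) -> (-15.213,-25.213) [heading=225, draw]
  -- iteration 3/4 --
  FD 20: (-15.213,-25.213) -> (-29.355,-39.355) [heading=225, draw]
  BK 5: (-29.355,-39.355) -> (-25.82,-35.82) [heading=225, draw]
  -- iteration 4/4 --
  FD 20: (-25.82,-35.82) -> (-39.962,-49.962) [heading=225, draw]
  BK 5: (-39.962,-49.962) -> (-36.426,-46.426) [heading=225, draw]
]
PD: pen down
Final: pos=(-36.426,-46.426), heading=225, 8 segment(s) drawn

Answer: -36.426 -46.426 225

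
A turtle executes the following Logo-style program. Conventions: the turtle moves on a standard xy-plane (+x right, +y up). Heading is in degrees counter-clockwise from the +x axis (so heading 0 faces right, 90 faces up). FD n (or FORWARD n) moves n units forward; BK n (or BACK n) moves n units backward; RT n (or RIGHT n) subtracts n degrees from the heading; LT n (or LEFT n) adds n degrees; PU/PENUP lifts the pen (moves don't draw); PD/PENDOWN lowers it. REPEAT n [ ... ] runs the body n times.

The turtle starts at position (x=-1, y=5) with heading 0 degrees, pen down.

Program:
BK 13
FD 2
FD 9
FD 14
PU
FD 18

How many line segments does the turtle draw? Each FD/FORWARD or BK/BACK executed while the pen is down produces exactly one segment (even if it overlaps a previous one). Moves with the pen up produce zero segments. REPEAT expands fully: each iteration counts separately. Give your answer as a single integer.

Answer: 4

Derivation:
Executing turtle program step by step:
Start: pos=(-1,5), heading=0, pen down
BK 13: (-1,5) -> (-14,5) [heading=0, draw]
FD 2: (-14,5) -> (-12,5) [heading=0, draw]
FD 9: (-12,5) -> (-3,5) [heading=0, draw]
FD 14: (-3,5) -> (11,5) [heading=0, draw]
PU: pen up
FD 18: (11,5) -> (29,5) [heading=0, move]
Final: pos=(29,5), heading=0, 4 segment(s) drawn
Segments drawn: 4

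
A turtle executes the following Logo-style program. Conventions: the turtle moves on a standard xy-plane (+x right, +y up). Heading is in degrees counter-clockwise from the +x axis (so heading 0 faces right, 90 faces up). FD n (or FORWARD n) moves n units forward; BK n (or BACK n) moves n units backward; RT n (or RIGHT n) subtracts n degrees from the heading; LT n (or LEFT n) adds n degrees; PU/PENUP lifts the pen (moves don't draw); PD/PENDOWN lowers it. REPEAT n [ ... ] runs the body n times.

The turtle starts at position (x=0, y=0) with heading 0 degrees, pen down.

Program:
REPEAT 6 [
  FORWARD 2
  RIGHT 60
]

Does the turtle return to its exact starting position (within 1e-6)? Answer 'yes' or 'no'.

Answer: yes

Derivation:
Executing turtle program step by step:
Start: pos=(0,0), heading=0, pen down
REPEAT 6 [
  -- iteration 1/6 --
  FD 2: (0,0) -> (2,0) [heading=0, draw]
  RT 60: heading 0 -> 300
  -- iteration 2/6 --
  FD 2: (2,0) -> (3,-1.732) [heading=300, draw]
  RT 60: heading 300 -> 240
  -- iteration 3/6 --
  FD 2: (3,-1.732) -> (2,-3.464) [heading=240, draw]
  RT 60: heading 240 -> 180
  -- iteration 4/6 --
  FD 2: (2,-3.464) -> (0,-3.464) [heading=180, draw]
  RT 60: heading 180 -> 120
  -- iteration 5/6 --
  FD 2: (0,-3.464) -> (-1,-1.732) [heading=120, draw]
  RT 60: heading 120 -> 60
  -- iteration 6/6 --
  FD 2: (-1,-1.732) -> (0,0) [heading=60, draw]
  RT 60: heading 60 -> 0
]
Final: pos=(0,0), heading=0, 6 segment(s) drawn

Start position: (0, 0)
Final position: (0, 0)
Distance = 0; < 1e-6 -> CLOSED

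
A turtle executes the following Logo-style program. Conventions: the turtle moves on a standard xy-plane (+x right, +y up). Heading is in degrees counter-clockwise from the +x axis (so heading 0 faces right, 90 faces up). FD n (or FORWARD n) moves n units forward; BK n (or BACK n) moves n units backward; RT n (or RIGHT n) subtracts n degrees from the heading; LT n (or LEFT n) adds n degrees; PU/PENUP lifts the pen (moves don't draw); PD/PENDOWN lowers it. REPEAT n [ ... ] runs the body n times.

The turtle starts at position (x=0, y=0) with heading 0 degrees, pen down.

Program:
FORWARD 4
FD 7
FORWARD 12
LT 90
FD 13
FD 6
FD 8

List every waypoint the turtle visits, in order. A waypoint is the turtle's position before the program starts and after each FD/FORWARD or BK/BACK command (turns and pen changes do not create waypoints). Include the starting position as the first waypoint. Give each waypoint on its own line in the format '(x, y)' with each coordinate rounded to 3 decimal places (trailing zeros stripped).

Answer: (0, 0)
(4, 0)
(11, 0)
(23, 0)
(23, 13)
(23, 19)
(23, 27)

Derivation:
Executing turtle program step by step:
Start: pos=(0,0), heading=0, pen down
FD 4: (0,0) -> (4,0) [heading=0, draw]
FD 7: (4,0) -> (11,0) [heading=0, draw]
FD 12: (11,0) -> (23,0) [heading=0, draw]
LT 90: heading 0 -> 90
FD 13: (23,0) -> (23,13) [heading=90, draw]
FD 6: (23,13) -> (23,19) [heading=90, draw]
FD 8: (23,19) -> (23,27) [heading=90, draw]
Final: pos=(23,27), heading=90, 6 segment(s) drawn
Waypoints (7 total):
(0, 0)
(4, 0)
(11, 0)
(23, 0)
(23, 13)
(23, 19)
(23, 27)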